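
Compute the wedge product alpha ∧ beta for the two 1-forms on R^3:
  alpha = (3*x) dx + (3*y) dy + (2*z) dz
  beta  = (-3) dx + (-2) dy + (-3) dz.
alpha ∧ beta = (-6*x + 9*y) dx ∧ dy + (-9*x + 6*z) dx ∧ dz + (-9*y + 4*z) dy ∧ dz

Distribute the wedge, using dx_i ∧ dx_j = -dx_j ∧ dx_i and dx_i ∧ dx_i = 0. For each pair (i, j) with i < j, the coefficient of dx_i ∧ dx_j in alpha ∧ beta is (alpha_i * beta_j - alpha_j * beta_i). Collecting: alpha ∧ beta = (-6*x + 9*y) dx ∧ dy + (-9*x + 6*z) dx ∧ dz + (-9*y + 4*z) dy ∧ dz.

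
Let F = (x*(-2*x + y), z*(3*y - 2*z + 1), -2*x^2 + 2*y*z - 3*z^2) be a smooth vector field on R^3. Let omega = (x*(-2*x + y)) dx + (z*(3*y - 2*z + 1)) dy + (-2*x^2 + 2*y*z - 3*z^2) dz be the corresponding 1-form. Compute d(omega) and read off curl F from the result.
d(omega) = (-3*y + 6*z - 1) dy ∧ dz + (4*x) dz ∧ dx + (-x) dx ∧ dy; curl F = (-3*y + 6*z - 1, 4*x, -x)

d omega = sum_{i<j} (∂f_j/∂x_i - ∂f_i/∂x_j) dx_i ∧ dx_j. Under the identification (dy ∧ dz, dz ∧ dx, dx ∧ dy) ↔ (e_x, e_y, e_z), the coefficients are exactly the components of curl F. Compute:
  ∂R/∂y - ∂Q/∂z = (2*z) - (3*y - 4*z + 1) = -3*y + 6*z - 1
  ∂P/∂z - ∂R/∂x = (0) - (-4*x) = 4*x
  ∂Q/∂x - ∂P/∂y = (0) - (x) = -x.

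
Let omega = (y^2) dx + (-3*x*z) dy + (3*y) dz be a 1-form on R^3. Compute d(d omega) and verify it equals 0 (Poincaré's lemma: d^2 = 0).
d(d omega) = 0

Step 1: d omega = sum_{i<j} (∂f_j/∂x_i - ∂f_i/∂x_j) dx_i ∧ dx_j:
  coeff of dx ∧ dy: -2*y - 3*z
  coeff of dx ∧ dz: 0
  coeff of dy ∧ dz: 3*x + 3
Step 2: Apply d again to each 2-form coefficient. The only possible 3-form in R^3 is dx ∧ dy ∧ dz, with coefficient
  ∂(coeff of dy∧dz)/∂x - ∂(coeff of dx∧dz)/∂y + ∂(coeff of dx∧dy)/∂z
  = ∂/∂x (3*x + 3) - ∂/∂y (0) + ∂/∂z (-2*y - 3*z).
Each of these terms simplifies to sums of mixed partials that cancel in pairs. The result is 0 (by equality of mixed partials for smooth functions — Schwarz / Clairaut).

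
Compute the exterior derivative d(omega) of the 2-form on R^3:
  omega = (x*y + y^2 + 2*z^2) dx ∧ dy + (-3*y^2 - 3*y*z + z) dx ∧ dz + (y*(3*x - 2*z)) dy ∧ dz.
d(omega) = (9*y + 7*z) dx ∧ dy ∧ dz

For a 2-form omega = sum_{i<j} g_{ij} dx_i ∧ dx_j, the exterior derivative is
  d(omega) = sum_{i<j} d(g_{ij}) ∧ dx_i ∧ dx_j = sum_{i<j, k} (∂g_{ij}/∂x_k) dx_k ∧ dx_i ∧ dx_j.
Expand each term, using dx_k ∧ dx_i ∧ dx_j = sgn(permutation) dx_{(a)} ∧ dx_{(b)} ∧ dx_{(c)} with (a < b < c) sorted:
  d(x*y + y^2 + 2*z^2) includes (∂/∂z)(x*y + y^2 + 2*z^2) dz = (4*z) dz, which multiplied by dx ∧ dy gives (4*z) dx ∧ dy ∧ dz
  d(-3*y^2 - 3*y*z + z) includes (∂/∂y)(-3*y^2 - 3*y*z + z) dy = (-6*y - 3*z) dy, which multiplied by dx ∧ dz gives (6*y + 3*z) dx ∧ dy ∧ dz
  d(y*(3*x - 2*z)) includes (∂/∂x)(y*(3*x - 2*z)) dx = (3*y) dx, which multiplied by dy ∧ dz gives (3*y) dx ∧ dy ∧ dz
Collecting like 3-forms: d(omega) = (9*y + 7*z) dx ∧ dy ∧ dz.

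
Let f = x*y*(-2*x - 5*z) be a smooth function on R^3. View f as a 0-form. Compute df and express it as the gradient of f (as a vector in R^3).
df = (y*(-4*x - 5*z)) dx + (x*(-2*x - 5*z)) dy + (-5*x*y) dz; grad f = (y*(-4*x - 5*z), x*(-2*x - 5*z), -5*x*y)

For a 0-form f, d f = (∂f/∂x) dx + (∂f/∂y) dy + (∂f/∂z) dz. The components of the vector representation are exactly the entries of grad f in Cartesian coordinates:
  ∂f/∂x = y*(-4*x - 5*z)
  ∂f/∂y = x*(-2*x - 5*z)
  ∂f/∂z = -5*x*y.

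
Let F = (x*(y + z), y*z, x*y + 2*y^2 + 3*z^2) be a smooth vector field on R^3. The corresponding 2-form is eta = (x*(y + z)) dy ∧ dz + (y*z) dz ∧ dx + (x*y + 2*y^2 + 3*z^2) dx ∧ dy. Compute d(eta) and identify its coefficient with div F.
d(eta) = (y + 8*z) dx ∧ dy ∧ dz; div F = y + 8*z

For a 2-form in R^3 of the form above, applying d gives a 3-form with coefficient ∂P/∂x + ∂Q/∂y + ∂R/∂z:
  ∂P/∂x = y + z
  ∂Q/∂y = z
  ∂R/∂z = 6*z
Sum = y + 8*z, which is exactly div F.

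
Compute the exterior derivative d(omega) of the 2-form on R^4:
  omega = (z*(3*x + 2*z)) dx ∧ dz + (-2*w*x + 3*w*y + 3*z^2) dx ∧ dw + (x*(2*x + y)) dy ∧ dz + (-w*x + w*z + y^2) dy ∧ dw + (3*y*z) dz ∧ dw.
d(omega) = (-4*w) dx ∧ dy ∧ dw + (-6*z) dx ∧ dz ∧ dw + (4*x + y) dx ∧ dy ∧ dz + (-w + 3*z) dy ∧ dz ∧ dw

For a 2-form omega = sum_{i<j} g_{ij} dx_i ∧ dx_j, the exterior derivative is
  d(omega) = sum_{i<j} d(g_{ij}) ∧ dx_i ∧ dx_j = sum_{i<j, k} (∂g_{ij}/∂x_k) dx_k ∧ dx_i ∧ dx_j.
Expand each term, using dx_k ∧ dx_i ∧ dx_j = sgn(permutation) dx_{(a)} ∧ dx_{(b)} ∧ dx_{(c)} with (a < b < c) sorted:
  d(-2*w*x + 3*w*y + 3*z^2) includes (∂/∂y)(-2*w*x + 3*w*y + 3*z^2) dy = (3*w) dy, which multiplied by dx ∧ dw gives (-3*w) dx ∧ dy ∧ dw
  d(-2*w*x + 3*w*y + 3*z^2) includes (∂/∂z)(-2*w*x + 3*w*y + 3*z^2) dz = (6*z) dz, which multiplied by dx ∧ dw gives (-6*z) dx ∧ dz ∧ dw
  d(x*(2*x + y)) includes (∂/∂x)(x*(2*x + y)) dx = (4*x + y) dx, which multiplied by dy ∧ dz gives (4*x + y) dx ∧ dy ∧ dz
  d(-w*x + w*z + y^2) includes (∂/∂x)(-w*x + w*z + y^2) dx = (-w) dx, which multiplied by dy ∧ dw gives (-w) dx ∧ dy ∧ dw
  d(-w*x + w*z + y^2) includes (∂/∂z)(-w*x + w*z + y^2) dz = (w) dz, which multiplied by dy ∧ dw gives (-w) dy ∧ dz ∧ dw
  d(3*y*z) includes (∂/∂y)(3*y*z) dy = (3*z) dy, which multiplied by dz ∧ dw gives (3*z) dy ∧ dz ∧ dw
Collecting like 3-forms: d(omega) = (-4*w) dx ∧ dy ∧ dw + (-6*z) dx ∧ dz ∧ dw + (4*x + y) dx ∧ dy ∧ dz + (-w + 3*z) dy ∧ dz ∧ dw.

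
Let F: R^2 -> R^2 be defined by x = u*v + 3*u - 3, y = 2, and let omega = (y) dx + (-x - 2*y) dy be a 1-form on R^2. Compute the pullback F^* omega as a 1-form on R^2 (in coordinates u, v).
F^* omega = (2*v + 6) du + (2*u) dv

Using F^*(f dg) = (f ∘ F) d(g ∘ F), substitute each coordinate x_i by F_i(u, v) in f_i, and replace dx_i by d F_i = (∂F_i/∂u) du + (∂F_i/∂v) dv.
  For the x component: f_1(F) = 2; d F_1 = (v + 3) du + (u) dv
  For the y component: f_2(F) = -u*v - 3*u - 1; d F_2 = (0) du + (0) dv
Combining and collecting du, dv coefficients:
  coeff of du: 2*v + 6
  coeff of dv: 2*u
F^* omega = (2*v + 6) du + (2*u) dv.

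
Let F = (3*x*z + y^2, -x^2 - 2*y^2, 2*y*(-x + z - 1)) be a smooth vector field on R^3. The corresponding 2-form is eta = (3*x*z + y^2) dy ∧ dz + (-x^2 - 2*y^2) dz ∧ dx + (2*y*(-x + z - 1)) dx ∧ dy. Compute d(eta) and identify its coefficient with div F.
d(eta) = (-2*y + 3*z) dx ∧ dy ∧ dz; div F = -2*y + 3*z

For a 2-form in R^3 of the form above, applying d gives a 3-form with coefficient ∂P/∂x + ∂Q/∂y + ∂R/∂z:
  ∂P/∂x = 3*z
  ∂Q/∂y = -4*y
  ∂R/∂z = 2*y
Sum = -2*y + 3*z, which is exactly div F.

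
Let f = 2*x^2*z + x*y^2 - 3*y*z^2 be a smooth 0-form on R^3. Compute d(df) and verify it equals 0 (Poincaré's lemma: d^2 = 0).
d(df) = 0

Step 1: df = sum_i (∂f/∂x_i) dx_i = (4*x*z + y^2) dx + (2*x*y - 3*z^2) dy + (2*x^2 - 6*y*z) dz.
Step 2: Apply d again. Using the 1-form formula, the coefficient of dx ∧ dy in d(df) is ∂^2 f/∂x ∂y - ∂^2 f/∂y ∂x = (2*y) - (2*y) = 0 (equality of mixed partials for smooth f).
Similarly for dx ∧ dz and dy ∧ dz — all coefficients vanish. So d(df) = 0.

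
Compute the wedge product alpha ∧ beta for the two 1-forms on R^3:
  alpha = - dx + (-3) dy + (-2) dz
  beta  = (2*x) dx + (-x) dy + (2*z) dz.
alpha ∧ beta = (7*x) dx ∧ dy + (4*x - 2*z) dx ∧ dz + (-2*x - 6*z) dy ∧ dz

Distribute the wedge, using dx_i ∧ dx_j = -dx_j ∧ dx_i and dx_i ∧ dx_i = 0. For each pair (i, j) with i < j, the coefficient of dx_i ∧ dx_j in alpha ∧ beta is (alpha_i * beta_j - alpha_j * beta_i). Collecting: alpha ∧ beta = (7*x) dx ∧ dy + (4*x - 2*z) dx ∧ dz + (-2*x - 6*z) dy ∧ dz.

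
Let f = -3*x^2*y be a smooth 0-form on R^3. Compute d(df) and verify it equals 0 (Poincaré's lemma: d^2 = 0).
d(df) = 0

Step 1: df = sum_i (∂f/∂x_i) dx_i = (-6*x*y) dx + (-3*x^2) dy + (0) dz.
Step 2: Apply d again. Using the 1-form formula, the coefficient of dx ∧ dy in d(df) is ∂^2 f/∂x ∂y - ∂^2 f/∂y ∂x = (-6*x) - (-6*x) = 0 (equality of mixed partials for smooth f).
Similarly for dx ∧ dz and dy ∧ dz — all coefficients vanish. So d(df) = 0.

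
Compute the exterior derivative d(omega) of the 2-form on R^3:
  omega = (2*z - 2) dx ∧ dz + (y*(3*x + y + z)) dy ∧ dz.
d(omega) = (3*y) dx ∧ dy ∧ dz

For a 2-form omega = sum_{i<j} g_{ij} dx_i ∧ dx_j, the exterior derivative is
  d(omega) = sum_{i<j} d(g_{ij}) ∧ dx_i ∧ dx_j = sum_{i<j, k} (∂g_{ij}/∂x_k) dx_k ∧ dx_i ∧ dx_j.
Expand each term, using dx_k ∧ dx_i ∧ dx_j = sgn(permutation) dx_{(a)} ∧ dx_{(b)} ∧ dx_{(c)} with (a < b < c) sorted:
  d(y*(3*x + y + z)) includes (∂/∂x)(y*(3*x + y + z)) dx = (3*y) dx, which multiplied by dy ∧ dz gives (3*y) dx ∧ dy ∧ dz
Collecting like 3-forms: d(omega) = (3*y) dx ∧ dy ∧ dz.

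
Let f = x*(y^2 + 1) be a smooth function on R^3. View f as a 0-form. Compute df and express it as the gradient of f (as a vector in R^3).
df = (y^2 + 1) dx + (2*x*y) dy + (0) dz; grad f = (y^2 + 1, 2*x*y, 0)

For a 0-form f, d f = (∂f/∂x) dx + (∂f/∂y) dy + (∂f/∂z) dz. The components of the vector representation are exactly the entries of grad f in Cartesian coordinates:
  ∂f/∂x = y^2 + 1
  ∂f/∂y = 2*x*y
  ∂f/∂z = 0.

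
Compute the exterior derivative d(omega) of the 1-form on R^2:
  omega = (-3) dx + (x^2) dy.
d(omega) = (2*x) dx ∧ dy

For a 1-form omega = sum_i f_i dx_i, the exterior derivative is
  d(omega) = sum_{i < j} (∂f_j/∂x_i - ∂f_i/∂x_j) dx_i ∧ dx_j.
  coefficient of dx ∧ dy: ∂f_2/∂x - ∂f_1/∂y = ∂(x^2)/∂x - ∂(-3)/∂y = 2*x
Assembling: d(omega) = (2*x) dx ∧ dy.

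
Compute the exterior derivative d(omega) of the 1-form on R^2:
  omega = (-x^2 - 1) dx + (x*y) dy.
d(omega) = (y) dx ∧ dy

For a 1-form omega = sum_i f_i dx_i, the exterior derivative is
  d(omega) = sum_{i < j} (∂f_j/∂x_i - ∂f_i/∂x_j) dx_i ∧ dx_j.
  coefficient of dx ∧ dy: ∂f_2/∂x - ∂f_1/∂y = ∂(x*y)/∂x - ∂(-x^2 - 1)/∂y = y
Assembling: d(omega) = (y) dx ∧ dy.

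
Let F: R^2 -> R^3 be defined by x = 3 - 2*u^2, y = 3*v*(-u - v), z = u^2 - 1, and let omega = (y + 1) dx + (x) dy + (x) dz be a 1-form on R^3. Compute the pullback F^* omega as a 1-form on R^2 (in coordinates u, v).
F^* omega = (-4*u^3 + 18*u^2*v + 12*u*v^2 + 2*u - 9*v) du + (6*u^3 + 12*u^2*v - 9*u - 18*v) dv

Using F^*(f dg) = (f ∘ F) d(g ∘ F), substitute each coordinate x_i by F_i(u, v) in f_i, and replace dx_i by d F_i = (∂F_i/∂u) du + (∂F_i/∂v) dv.
  For the x component: f_1(F) = -3*u*v - 3*v^2 + 1; d F_1 = (-4*u) du + (0) dv
  For the y component: f_2(F) = 3 - 2*u^2; d F_2 = (-3*v) du + (-3*u - 6*v) dv
  For the z component: f_3(F) = 3 - 2*u^2; d F_3 = (2*u) du + (0) dv
Combining and collecting du, dv coefficients:
  coeff of du: -4*u^3 + 18*u^2*v + 12*u*v^2 + 2*u - 9*v
  coeff of dv: 6*u^3 + 12*u^2*v - 9*u - 18*v
F^* omega = (-4*u^3 + 18*u^2*v + 12*u*v^2 + 2*u - 9*v) du + (6*u^3 + 12*u^2*v - 9*u - 18*v) dv.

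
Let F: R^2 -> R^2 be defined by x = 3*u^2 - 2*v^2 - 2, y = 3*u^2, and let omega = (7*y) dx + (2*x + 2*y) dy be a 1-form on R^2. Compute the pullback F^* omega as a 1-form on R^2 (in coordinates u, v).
F^* omega = (6*u*(33*u^2 - 4*v^2 - 4)) du + (-84*u^2*v) dv

Using F^*(f dg) = (f ∘ F) d(g ∘ F), substitute each coordinate x_i by F_i(u, v) in f_i, and replace dx_i by d F_i = (∂F_i/∂u) du + (∂F_i/∂v) dv.
  For the x component: f_1(F) = 21*u^2; d F_1 = (6*u) du + (-4*v) dv
  For the y component: f_2(F) = 12*u^2 - 4*v^2 - 4; d F_2 = (6*u) du + (0) dv
Combining and collecting du, dv coefficients:
  coeff of du: 6*u*(33*u^2 - 4*v^2 - 4)
  coeff of dv: -84*u^2*v
F^* omega = (6*u*(33*u^2 - 4*v^2 - 4)) du + (-84*u^2*v) dv.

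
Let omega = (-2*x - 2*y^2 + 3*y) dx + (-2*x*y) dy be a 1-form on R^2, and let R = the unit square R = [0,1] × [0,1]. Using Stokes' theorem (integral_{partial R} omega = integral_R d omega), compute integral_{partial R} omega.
integral_(partial R) omega = -2

Stokes: integral_partial_R omega = integral_R d omega with d omega = (∂Q/∂x - ∂P/∂y) dx ∧ dy.
  ∂Q/∂x = -2*y
  ∂P/∂y = 3 - 4*y
  integrand = ∂Q/∂x - ∂P/∂y = 2*y - 3.
Integrating over R: integral_0^1 integral_0^1 (2*y - 3) dx dy = -2.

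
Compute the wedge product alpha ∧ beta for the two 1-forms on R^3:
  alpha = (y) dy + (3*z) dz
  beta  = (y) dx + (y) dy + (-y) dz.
alpha ∧ beta = (-y^2) dx ∧ dy + (-y*(y + 3*z)) dy ∧ dz + (-3*y*z) dx ∧ dz

Distribute the wedge, using dx_i ∧ dx_j = -dx_j ∧ dx_i and dx_i ∧ dx_i = 0. For each pair (i, j) with i < j, the coefficient of dx_i ∧ dx_j in alpha ∧ beta is (alpha_i * beta_j - alpha_j * beta_i). Collecting: alpha ∧ beta = (-y^2) dx ∧ dy + (-y*(y + 3*z)) dy ∧ dz + (-3*y*z) dx ∧ dz.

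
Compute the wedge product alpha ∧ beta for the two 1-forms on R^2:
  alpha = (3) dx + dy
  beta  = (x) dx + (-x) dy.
alpha ∧ beta = (-4*x) dx ∧ dy

Distribute the wedge, using dx_i ∧ dx_j = -dx_j ∧ dx_i and dx_i ∧ dx_i = 0. For each pair (i, j) with i < j, the coefficient of dx_i ∧ dx_j in alpha ∧ beta is (alpha_i * beta_j - alpha_j * beta_i). Collecting: alpha ∧ beta = (-4*x) dx ∧ dy.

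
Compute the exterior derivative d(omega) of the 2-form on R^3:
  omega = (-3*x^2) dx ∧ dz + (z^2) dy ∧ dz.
d(omega) = 0

For a 2-form omega = sum_{i<j} g_{ij} dx_i ∧ dx_j, the exterior derivative is
  d(omega) = sum_{i<j} d(g_{ij}) ∧ dx_i ∧ dx_j = sum_{i<j, k} (∂g_{ij}/∂x_k) dx_k ∧ dx_i ∧ dx_j.
Expand each term, using dx_k ∧ dx_i ∧ dx_j = sgn(permutation) dx_{(a)} ∧ dx_{(b)} ∧ dx_{(c)} with (a < b < c) sorted:

Collecting like 3-forms: d(omega) = 0.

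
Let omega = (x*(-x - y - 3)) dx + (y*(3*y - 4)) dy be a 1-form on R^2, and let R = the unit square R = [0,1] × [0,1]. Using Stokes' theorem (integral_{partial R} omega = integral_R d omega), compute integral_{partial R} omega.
integral_(partial R) omega = 1/2

Stokes: integral_partial_R omega = integral_R d omega with d omega = (∂Q/∂x - ∂P/∂y) dx ∧ dy.
  ∂Q/∂x = 0
  ∂P/∂y = -x
  integrand = ∂Q/∂x - ∂P/∂y = x.
Integrating over R: integral_0^1 integral_0^1 (x) dx dy = 1/2.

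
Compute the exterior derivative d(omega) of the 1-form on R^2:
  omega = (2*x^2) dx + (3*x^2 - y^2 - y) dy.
d(omega) = (6*x) dx ∧ dy

For a 1-form omega = sum_i f_i dx_i, the exterior derivative is
  d(omega) = sum_{i < j} (∂f_j/∂x_i - ∂f_i/∂x_j) dx_i ∧ dx_j.
  coefficient of dx ∧ dy: ∂f_2/∂x - ∂f_1/∂y = ∂(3*x^2 - y^2 - y)/∂x - ∂(2*x^2)/∂y = 6*x
Assembling: d(omega) = (6*x) dx ∧ dy.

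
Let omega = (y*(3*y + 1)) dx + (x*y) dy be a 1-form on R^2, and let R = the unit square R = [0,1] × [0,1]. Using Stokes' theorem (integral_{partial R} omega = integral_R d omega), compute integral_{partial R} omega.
integral_(partial R) omega = -7/2

Stokes: integral_partial_R omega = integral_R d omega with d omega = (∂Q/∂x - ∂P/∂y) dx ∧ dy.
  ∂Q/∂x = y
  ∂P/∂y = 6*y + 1
  integrand = ∂Q/∂x - ∂P/∂y = -5*y - 1.
Integrating over R: integral_0^1 integral_0^1 (-5*y - 1) dx dy = -7/2.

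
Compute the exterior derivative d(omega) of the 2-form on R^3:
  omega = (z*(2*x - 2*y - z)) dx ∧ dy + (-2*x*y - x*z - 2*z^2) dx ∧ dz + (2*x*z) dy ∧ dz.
d(omega) = (4*x - 2*y) dx ∧ dy ∧ dz

For a 2-form omega = sum_{i<j} g_{ij} dx_i ∧ dx_j, the exterior derivative is
  d(omega) = sum_{i<j} d(g_{ij}) ∧ dx_i ∧ dx_j = sum_{i<j, k} (∂g_{ij}/∂x_k) dx_k ∧ dx_i ∧ dx_j.
Expand each term, using dx_k ∧ dx_i ∧ dx_j = sgn(permutation) dx_{(a)} ∧ dx_{(b)} ∧ dx_{(c)} with (a < b < c) sorted:
  d(z*(2*x - 2*y - z)) includes (∂/∂z)(z*(2*x - 2*y - z)) dz = (2*x - 2*y - 2*z) dz, which multiplied by dx ∧ dy gives (2*x - 2*y - 2*z) dx ∧ dy ∧ dz
  d(-2*x*y - x*z - 2*z^2) includes (∂/∂y)(-2*x*y - x*z - 2*z^2) dy = (-2*x) dy, which multiplied by dx ∧ dz gives (2*x) dx ∧ dy ∧ dz
  d(2*x*z) includes (∂/∂x)(2*x*z) dx = (2*z) dx, which multiplied by dy ∧ dz gives (2*z) dx ∧ dy ∧ dz
Collecting like 3-forms: d(omega) = (4*x - 2*y) dx ∧ dy ∧ dz.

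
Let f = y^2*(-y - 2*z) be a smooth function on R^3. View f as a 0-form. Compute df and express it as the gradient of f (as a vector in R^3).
df = (0) dx + (y*(-3*y - 4*z)) dy + (-2*y^2) dz; grad f = (0, y*(-3*y - 4*z), -2*y^2)

For a 0-form f, d f = (∂f/∂x) dx + (∂f/∂y) dy + (∂f/∂z) dz. The components of the vector representation are exactly the entries of grad f in Cartesian coordinates:
  ∂f/∂x = 0
  ∂f/∂y = y*(-3*y - 4*z)
  ∂f/∂z = -2*y^2.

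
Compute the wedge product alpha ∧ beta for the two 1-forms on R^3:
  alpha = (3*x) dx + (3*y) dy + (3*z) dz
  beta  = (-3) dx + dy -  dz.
alpha ∧ beta = (3*x + 9*y) dx ∧ dy + (-3*x + 9*z) dx ∧ dz + (-3*y - 3*z) dy ∧ dz

Distribute the wedge, using dx_i ∧ dx_j = -dx_j ∧ dx_i and dx_i ∧ dx_i = 0. For each pair (i, j) with i < j, the coefficient of dx_i ∧ dx_j in alpha ∧ beta is (alpha_i * beta_j - alpha_j * beta_i). Collecting: alpha ∧ beta = (3*x + 9*y) dx ∧ dy + (-3*x + 9*z) dx ∧ dz + (-3*y - 3*z) dy ∧ dz.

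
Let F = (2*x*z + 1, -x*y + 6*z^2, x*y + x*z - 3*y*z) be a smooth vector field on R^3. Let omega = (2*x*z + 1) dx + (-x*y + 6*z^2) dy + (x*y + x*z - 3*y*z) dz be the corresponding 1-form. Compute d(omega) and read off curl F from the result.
d(omega) = (x - 15*z) dy ∧ dz + (2*x - y - z) dz ∧ dx + (-y) dx ∧ dy; curl F = (x - 15*z, 2*x - y - z, -y)

d omega = sum_{i<j} (∂f_j/∂x_i - ∂f_i/∂x_j) dx_i ∧ dx_j. Under the identification (dy ∧ dz, dz ∧ dx, dx ∧ dy) ↔ (e_x, e_y, e_z), the coefficients are exactly the components of curl F. Compute:
  ∂R/∂y - ∂Q/∂z = (x - 3*z) - (12*z) = x - 15*z
  ∂P/∂z - ∂R/∂x = (2*x) - (y + z) = 2*x - y - z
  ∂Q/∂x - ∂P/∂y = (-y) - (0) = -y.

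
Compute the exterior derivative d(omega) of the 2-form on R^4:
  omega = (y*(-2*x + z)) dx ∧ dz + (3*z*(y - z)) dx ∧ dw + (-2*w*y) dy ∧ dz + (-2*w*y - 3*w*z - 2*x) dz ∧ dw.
d(omega) = (2*x - z) dx ∧ dy ∧ dz + (-3*z) dx ∧ dy ∧ dw + (-3*y + 6*z - 2) dx ∧ dz ∧ dw + (-2*w - 2*y) dy ∧ dz ∧ dw

For a 2-form omega = sum_{i<j} g_{ij} dx_i ∧ dx_j, the exterior derivative is
  d(omega) = sum_{i<j} d(g_{ij}) ∧ dx_i ∧ dx_j = sum_{i<j, k} (∂g_{ij}/∂x_k) dx_k ∧ dx_i ∧ dx_j.
Expand each term, using dx_k ∧ dx_i ∧ dx_j = sgn(permutation) dx_{(a)} ∧ dx_{(b)} ∧ dx_{(c)} with (a < b < c) sorted:
  d(y*(-2*x + z)) includes (∂/∂y)(y*(-2*x + z)) dy = (-2*x + z) dy, which multiplied by dx ∧ dz gives (2*x - z) dx ∧ dy ∧ dz
  d(3*z*(y - z)) includes (∂/∂y)(3*z*(y - z)) dy = (3*z) dy, which multiplied by dx ∧ dw gives (-3*z) dx ∧ dy ∧ dw
  d(3*z*(y - z)) includes (∂/∂z)(3*z*(y - z)) dz = (3*y - 6*z) dz, which multiplied by dx ∧ dw gives (-3*y + 6*z) dx ∧ dz ∧ dw
  d(-2*w*y) includes (∂/∂w)(-2*w*y) dw = (-2*y) dw, which multiplied by dy ∧ dz gives (-2*y) dy ∧ dz ∧ dw
  d(-2*w*y - 3*w*z - 2*x) includes (∂/∂x)(-2*w*y - 3*w*z - 2*x) dx = (-2) dx, which multiplied by dz ∧ dw gives (-2) dx ∧ dz ∧ dw
  d(-2*w*y - 3*w*z - 2*x) includes (∂/∂y)(-2*w*y - 3*w*z - 2*x) dy = (-2*w) dy, which multiplied by dz ∧ dw gives (-2*w) dy ∧ dz ∧ dw
Collecting like 3-forms: d(omega) = (2*x - z) dx ∧ dy ∧ dz + (-3*z) dx ∧ dy ∧ dw + (-3*y + 6*z - 2) dx ∧ dz ∧ dw + (-2*w - 2*y) dy ∧ dz ∧ dw.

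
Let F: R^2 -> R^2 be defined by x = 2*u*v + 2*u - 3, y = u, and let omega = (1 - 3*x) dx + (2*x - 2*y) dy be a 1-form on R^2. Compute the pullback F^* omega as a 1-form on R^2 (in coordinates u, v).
F^* omega = (-12*u*v^2 - 20*u*v - 10*u + 20*v + 14) du + (4*u*(-3*u*v - 3*u + 5)) dv

Using F^*(f dg) = (f ∘ F) d(g ∘ F), substitute each coordinate x_i by F_i(u, v) in f_i, and replace dx_i by d F_i = (∂F_i/∂u) du + (∂F_i/∂v) dv.
  For the x component: f_1(F) = -6*u*v - 6*u + 10; d F_1 = (2*v + 2) du + (2*u) dv
  For the y component: f_2(F) = 4*u*v + 2*u - 6; d F_2 = (1) du + (0) dv
Combining and collecting du, dv coefficients:
  coeff of du: -12*u*v^2 - 20*u*v - 10*u + 20*v + 14
  coeff of dv: 4*u*(-3*u*v - 3*u + 5)
F^* omega = (-12*u*v^2 - 20*u*v - 10*u + 20*v + 14) du + (4*u*(-3*u*v - 3*u + 5)) dv.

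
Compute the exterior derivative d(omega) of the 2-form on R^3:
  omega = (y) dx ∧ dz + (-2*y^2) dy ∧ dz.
d(omega) = (-1) dx ∧ dy ∧ dz

For a 2-form omega = sum_{i<j} g_{ij} dx_i ∧ dx_j, the exterior derivative is
  d(omega) = sum_{i<j} d(g_{ij}) ∧ dx_i ∧ dx_j = sum_{i<j, k} (∂g_{ij}/∂x_k) dx_k ∧ dx_i ∧ dx_j.
Expand each term, using dx_k ∧ dx_i ∧ dx_j = sgn(permutation) dx_{(a)} ∧ dx_{(b)} ∧ dx_{(c)} with (a < b < c) sorted:
  d(y) includes (∂/∂y)(y) dy = (1) dy, which multiplied by dx ∧ dz gives (-1) dx ∧ dy ∧ dz
Collecting like 3-forms: d(omega) = (-1) dx ∧ dy ∧ dz.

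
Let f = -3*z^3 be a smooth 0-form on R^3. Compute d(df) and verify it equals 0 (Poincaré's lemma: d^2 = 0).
d(df) = 0

Step 1: df = sum_i (∂f/∂x_i) dx_i = (0) dx + (0) dy + (-9*z^2) dz.
Step 2: Apply d again. Using the 1-form formula, the coefficient of dx ∧ dy in d(df) is ∂^2 f/∂x ∂y - ∂^2 f/∂y ∂x = (0) - (0) = 0 (equality of mixed partials for smooth f).
Similarly for dx ∧ dz and dy ∧ dz — all coefficients vanish. So d(df) = 0.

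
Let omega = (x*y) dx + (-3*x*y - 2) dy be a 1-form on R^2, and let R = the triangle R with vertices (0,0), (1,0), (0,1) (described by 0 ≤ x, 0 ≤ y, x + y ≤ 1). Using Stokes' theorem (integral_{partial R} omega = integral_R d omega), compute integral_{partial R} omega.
integral_(partial R) omega = -2/3

Stokes: integral_partial_R omega = integral_R d omega with d omega = (∂Q/∂x - ∂P/∂y) dx ∧ dy.
  ∂Q/∂x = -3*y
  ∂P/∂y = x
  integrand = ∂Q/∂x - ∂P/∂y = -x - 3*y.
Integrating over R: integral_0^1 integral_0^{1-x} (-x - 3*y) dy dx = -2/3.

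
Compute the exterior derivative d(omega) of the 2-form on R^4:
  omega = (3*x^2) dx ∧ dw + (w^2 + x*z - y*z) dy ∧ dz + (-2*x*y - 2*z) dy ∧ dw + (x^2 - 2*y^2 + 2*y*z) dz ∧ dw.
d(omega) = (z) dx ∧ dy ∧ dz + (2*w - 4*y + 2*z + 2) dy ∧ dz ∧ dw + (-2*y) dx ∧ dy ∧ dw + (2*x) dx ∧ dz ∧ dw

For a 2-form omega = sum_{i<j} g_{ij} dx_i ∧ dx_j, the exterior derivative is
  d(omega) = sum_{i<j} d(g_{ij}) ∧ dx_i ∧ dx_j = sum_{i<j, k} (∂g_{ij}/∂x_k) dx_k ∧ dx_i ∧ dx_j.
Expand each term, using dx_k ∧ dx_i ∧ dx_j = sgn(permutation) dx_{(a)} ∧ dx_{(b)} ∧ dx_{(c)} with (a < b < c) sorted:
  d(w^2 + x*z - y*z) includes (∂/∂x)(w^2 + x*z - y*z) dx = (z) dx, which multiplied by dy ∧ dz gives (z) dx ∧ dy ∧ dz
  d(w^2 + x*z - y*z) includes (∂/∂w)(w^2 + x*z - y*z) dw = (2*w) dw, which multiplied by dy ∧ dz gives (2*w) dy ∧ dz ∧ dw
  d(-2*x*y - 2*z) includes (∂/∂x)(-2*x*y - 2*z) dx = (-2*y) dx, which multiplied by dy ∧ dw gives (-2*y) dx ∧ dy ∧ dw
  d(-2*x*y - 2*z) includes (∂/∂z)(-2*x*y - 2*z) dz = (-2) dz, which multiplied by dy ∧ dw gives (2) dy ∧ dz ∧ dw
  d(x^2 - 2*y^2 + 2*y*z) includes (∂/∂x)(x^2 - 2*y^2 + 2*y*z) dx = (2*x) dx, which multiplied by dz ∧ dw gives (2*x) dx ∧ dz ∧ dw
  d(x^2 - 2*y^2 + 2*y*z) includes (∂/∂y)(x^2 - 2*y^2 + 2*y*z) dy = (-4*y + 2*z) dy, which multiplied by dz ∧ dw gives (-4*y + 2*z) dy ∧ dz ∧ dw
Collecting like 3-forms: d(omega) = (z) dx ∧ dy ∧ dz + (2*w - 4*y + 2*z + 2) dy ∧ dz ∧ dw + (-2*y) dx ∧ dy ∧ dw + (2*x) dx ∧ dz ∧ dw.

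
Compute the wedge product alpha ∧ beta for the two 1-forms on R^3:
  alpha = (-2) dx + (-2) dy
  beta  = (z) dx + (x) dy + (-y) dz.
alpha ∧ beta = (-2*x + 2*z) dx ∧ dy + (2*y) dx ∧ dz + (2*y) dy ∧ dz

Distribute the wedge, using dx_i ∧ dx_j = -dx_j ∧ dx_i and dx_i ∧ dx_i = 0. For each pair (i, j) with i < j, the coefficient of dx_i ∧ dx_j in alpha ∧ beta is (alpha_i * beta_j - alpha_j * beta_i). Collecting: alpha ∧ beta = (-2*x + 2*z) dx ∧ dy + (2*y) dx ∧ dz + (2*y) dy ∧ dz.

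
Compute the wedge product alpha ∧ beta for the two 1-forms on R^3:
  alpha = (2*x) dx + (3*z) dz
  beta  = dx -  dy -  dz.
alpha ∧ beta = (-2*x) dx ∧ dy + (-2*x - 3*z) dx ∧ dz + (3*z) dy ∧ dz

Distribute the wedge, using dx_i ∧ dx_j = -dx_j ∧ dx_i and dx_i ∧ dx_i = 0. For each pair (i, j) with i < j, the coefficient of dx_i ∧ dx_j in alpha ∧ beta is (alpha_i * beta_j - alpha_j * beta_i). Collecting: alpha ∧ beta = (-2*x) dx ∧ dy + (-2*x - 3*z) dx ∧ dz + (3*z) dy ∧ dz.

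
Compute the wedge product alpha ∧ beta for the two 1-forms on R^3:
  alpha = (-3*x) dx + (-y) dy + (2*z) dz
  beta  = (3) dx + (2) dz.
alpha ∧ beta = (-6*x - 6*z) dx ∧ dz + (3*y) dx ∧ dy + (-2*y) dy ∧ dz

Distribute the wedge, using dx_i ∧ dx_j = -dx_j ∧ dx_i and dx_i ∧ dx_i = 0. For each pair (i, j) with i < j, the coefficient of dx_i ∧ dx_j in alpha ∧ beta is (alpha_i * beta_j - alpha_j * beta_i). Collecting: alpha ∧ beta = (-6*x - 6*z) dx ∧ dz + (3*y) dx ∧ dy + (-2*y) dy ∧ dz.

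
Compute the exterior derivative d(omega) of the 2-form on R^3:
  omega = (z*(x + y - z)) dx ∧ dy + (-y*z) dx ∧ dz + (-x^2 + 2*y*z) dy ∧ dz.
d(omega) = (-x + y - z) dx ∧ dy ∧ dz

For a 2-form omega = sum_{i<j} g_{ij} dx_i ∧ dx_j, the exterior derivative is
  d(omega) = sum_{i<j} d(g_{ij}) ∧ dx_i ∧ dx_j = sum_{i<j, k} (∂g_{ij}/∂x_k) dx_k ∧ dx_i ∧ dx_j.
Expand each term, using dx_k ∧ dx_i ∧ dx_j = sgn(permutation) dx_{(a)} ∧ dx_{(b)} ∧ dx_{(c)} with (a < b < c) sorted:
  d(z*(x + y - z)) includes (∂/∂z)(z*(x + y - z)) dz = (x + y - 2*z) dz, which multiplied by dx ∧ dy gives (x + y - 2*z) dx ∧ dy ∧ dz
  d(-y*z) includes (∂/∂y)(-y*z) dy = (-z) dy, which multiplied by dx ∧ dz gives (z) dx ∧ dy ∧ dz
  d(-x^2 + 2*y*z) includes (∂/∂x)(-x^2 + 2*y*z) dx = (-2*x) dx, which multiplied by dy ∧ dz gives (-2*x) dx ∧ dy ∧ dz
Collecting like 3-forms: d(omega) = (-x + y - z) dx ∧ dy ∧ dz.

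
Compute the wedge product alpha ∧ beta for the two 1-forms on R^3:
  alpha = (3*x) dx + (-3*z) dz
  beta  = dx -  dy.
alpha ∧ beta = (-3*x) dx ∧ dy + (3*z) dx ∧ dz + (-3*z) dy ∧ dz

Distribute the wedge, using dx_i ∧ dx_j = -dx_j ∧ dx_i and dx_i ∧ dx_i = 0. For each pair (i, j) with i < j, the coefficient of dx_i ∧ dx_j in alpha ∧ beta is (alpha_i * beta_j - alpha_j * beta_i). Collecting: alpha ∧ beta = (-3*x) dx ∧ dy + (3*z) dx ∧ dz + (-3*z) dy ∧ dz.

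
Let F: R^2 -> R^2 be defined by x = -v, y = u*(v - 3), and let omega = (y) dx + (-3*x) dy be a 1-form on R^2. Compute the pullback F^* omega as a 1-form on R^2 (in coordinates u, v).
F^* omega = (3*v*(v - 3)) du + (u*(2*v + 3)) dv

Using F^*(f dg) = (f ∘ F) d(g ∘ F), substitute each coordinate x_i by F_i(u, v) in f_i, and replace dx_i by d F_i = (∂F_i/∂u) du + (∂F_i/∂v) dv.
  For the x component: f_1(F) = u*(v - 3); d F_1 = (0) du + (-1) dv
  For the y component: f_2(F) = 3*v; d F_2 = (v - 3) du + (u) dv
Combining and collecting du, dv coefficients:
  coeff of du: 3*v*(v - 3)
  coeff of dv: u*(2*v + 3)
F^* omega = (3*v*(v - 3)) du + (u*(2*v + 3)) dv.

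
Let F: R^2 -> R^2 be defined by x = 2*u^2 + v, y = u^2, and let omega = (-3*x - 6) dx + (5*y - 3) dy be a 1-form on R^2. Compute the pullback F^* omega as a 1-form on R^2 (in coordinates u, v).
F^* omega = (2*u*(-7*u^2 - 6*v - 15)) du + (-6*u^2 - 3*v - 6) dv

Using F^*(f dg) = (f ∘ F) d(g ∘ F), substitute each coordinate x_i by F_i(u, v) in f_i, and replace dx_i by d F_i = (∂F_i/∂u) du + (∂F_i/∂v) dv.
  For the x component: f_1(F) = -6*u^2 - 3*v - 6; d F_1 = (4*u) du + (1) dv
  For the y component: f_2(F) = 5*u^2 - 3; d F_2 = (2*u) du + (0) dv
Combining and collecting du, dv coefficients:
  coeff of du: 2*u*(-7*u^2 - 6*v - 15)
  coeff of dv: -6*u^2 - 3*v - 6
F^* omega = (2*u*(-7*u^2 - 6*v - 15)) du + (-6*u^2 - 3*v - 6) dv.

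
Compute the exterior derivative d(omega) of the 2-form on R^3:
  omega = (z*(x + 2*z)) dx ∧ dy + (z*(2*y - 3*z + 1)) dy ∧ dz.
d(omega) = (x + 4*z) dx ∧ dy ∧ dz

For a 2-form omega = sum_{i<j} g_{ij} dx_i ∧ dx_j, the exterior derivative is
  d(omega) = sum_{i<j} d(g_{ij}) ∧ dx_i ∧ dx_j = sum_{i<j, k} (∂g_{ij}/∂x_k) dx_k ∧ dx_i ∧ dx_j.
Expand each term, using dx_k ∧ dx_i ∧ dx_j = sgn(permutation) dx_{(a)} ∧ dx_{(b)} ∧ dx_{(c)} with (a < b < c) sorted:
  d(z*(x + 2*z)) includes (∂/∂z)(z*(x + 2*z)) dz = (x + 4*z) dz, which multiplied by dx ∧ dy gives (x + 4*z) dx ∧ dy ∧ dz
Collecting like 3-forms: d(omega) = (x + 4*z) dx ∧ dy ∧ dz.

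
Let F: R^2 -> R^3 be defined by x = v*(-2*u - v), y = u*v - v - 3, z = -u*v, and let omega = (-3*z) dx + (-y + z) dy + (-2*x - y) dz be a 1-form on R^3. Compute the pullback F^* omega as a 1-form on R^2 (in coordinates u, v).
F^* omega = (v^2*(-11*u - 2*v)) du + (-11*u^2*v - 8*u*v^2 + 2*u*v - v - 3) dv

Using F^*(f dg) = (f ∘ F) d(g ∘ F), substitute each coordinate x_i by F_i(u, v) in f_i, and replace dx_i by d F_i = (∂F_i/∂u) du + (∂F_i/∂v) dv.
  For the x component: f_1(F) = 3*u*v; d F_1 = (-2*v) du + (-2*u - 2*v) dv
  For the y component: f_2(F) = -2*u*v + v + 3; d F_2 = (v) du + (u - 1) dv
  For the z component: f_3(F) = 3*u*v + 2*v^2 + v + 3; d F_3 = (-v) du + (-u) dv
Combining and collecting du, dv coefficients:
  coeff of du: v^2*(-11*u - 2*v)
  coeff of dv: -11*u^2*v - 8*u*v^2 + 2*u*v - v - 3
F^* omega = (v^2*(-11*u - 2*v)) du + (-11*u^2*v - 8*u*v^2 + 2*u*v - v - 3) dv.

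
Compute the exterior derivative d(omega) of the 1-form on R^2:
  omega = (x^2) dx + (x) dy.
d(omega) = (1) dx ∧ dy

For a 1-form omega = sum_i f_i dx_i, the exterior derivative is
  d(omega) = sum_{i < j} (∂f_j/∂x_i - ∂f_i/∂x_j) dx_i ∧ dx_j.
  coefficient of dx ∧ dy: ∂f_2/∂x - ∂f_1/∂y = ∂(x)/∂x - ∂(x^2)/∂y = 1
Assembling: d(omega) = (1) dx ∧ dy.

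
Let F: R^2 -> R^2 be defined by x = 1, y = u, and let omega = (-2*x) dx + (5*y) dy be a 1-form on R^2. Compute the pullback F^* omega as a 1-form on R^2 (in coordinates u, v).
F^* omega = (5*u) du

Using F^*(f dg) = (f ∘ F) d(g ∘ F), substitute each coordinate x_i by F_i(u, v) in f_i, and replace dx_i by d F_i = (∂F_i/∂u) du + (∂F_i/∂v) dv.
  For the x component: f_1(F) = -2; d F_1 = (0) du + (0) dv
  For the y component: f_2(F) = 5*u; d F_2 = (1) du + (0) dv
Combining and collecting du, dv coefficients:
  coeff of du: 5*u
  coeff of dv: 0
F^* omega = (5*u) du.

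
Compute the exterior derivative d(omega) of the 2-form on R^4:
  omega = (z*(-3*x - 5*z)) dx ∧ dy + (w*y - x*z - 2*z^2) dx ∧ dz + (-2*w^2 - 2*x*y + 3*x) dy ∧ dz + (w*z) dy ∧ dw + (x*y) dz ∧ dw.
d(omega) = (-w - 3*x - 2*y - 10*z + 3) dx ∧ dy ∧ dz + (2*y) dx ∧ dz ∧ dw + (-5*w + x) dy ∧ dz ∧ dw

For a 2-form omega = sum_{i<j} g_{ij} dx_i ∧ dx_j, the exterior derivative is
  d(omega) = sum_{i<j} d(g_{ij}) ∧ dx_i ∧ dx_j = sum_{i<j, k} (∂g_{ij}/∂x_k) dx_k ∧ dx_i ∧ dx_j.
Expand each term, using dx_k ∧ dx_i ∧ dx_j = sgn(permutation) dx_{(a)} ∧ dx_{(b)} ∧ dx_{(c)} with (a < b < c) sorted:
  d(z*(-3*x - 5*z)) includes (∂/∂z)(z*(-3*x - 5*z)) dz = (-3*x - 10*z) dz, which multiplied by dx ∧ dy gives (-3*x - 10*z) dx ∧ dy ∧ dz
  d(w*y - x*z - 2*z^2) includes (∂/∂y)(w*y - x*z - 2*z^2) dy = (w) dy, which multiplied by dx ∧ dz gives (-w) dx ∧ dy ∧ dz
  d(w*y - x*z - 2*z^2) includes (∂/∂w)(w*y - x*z - 2*z^2) dw = (y) dw, which multiplied by dx ∧ dz gives (y) dx ∧ dz ∧ dw
  d(-2*w^2 - 2*x*y + 3*x) includes (∂/∂x)(-2*w^2 - 2*x*y + 3*x) dx = (3 - 2*y) dx, which multiplied by dy ∧ dz gives (3 - 2*y) dx ∧ dy ∧ dz
  d(-2*w^2 - 2*x*y + 3*x) includes (∂/∂w)(-2*w^2 - 2*x*y + 3*x) dw = (-4*w) dw, which multiplied by dy ∧ dz gives (-4*w) dy ∧ dz ∧ dw
  d(w*z) includes (∂/∂z)(w*z) dz = (w) dz, which multiplied by dy ∧ dw gives (-w) dy ∧ dz ∧ dw
  d(x*y) includes (∂/∂x)(x*y) dx = (y) dx, which multiplied by dz ∧ dw gives (y) dx ∧ dz ∧ dw
  d(x*y) includes (∂/∂y)(x*y) dy = (x) dy, which multiplied by dz ∧ dw gives (x) dy ∧ dz ∧ dw
Collecting like 3-forms: d(omega) = (-w - 3*x - 2*y - 10*z + 3) dx ∧ dy ∧ dz + (2*y) dx ∧ dz ∧ dw + (-5*w + x) dy ∧ dz ∧ dw.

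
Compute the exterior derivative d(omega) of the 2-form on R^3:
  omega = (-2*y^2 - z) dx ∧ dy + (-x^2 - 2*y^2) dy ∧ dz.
d(omega) = (-2*x - 1) dx ∧ dy ∧ dz

For a 2-form omega = sum_{i<j} g_{ij} dx_i ∧ dx_j, the exterior derivative is
  d(omega) = sum_{i<j} d(g_{ij}) ∧ dx_i ∧ dx_j = sum_{i<j, k} (∂g_{ij}/∂x_k) dx_k ∧ dx_i ∧ dx_j.
Expand each term, using dx_k ∧ dx_i ∧ dx_j = sgn(permutation) dx_{(a)} ∧ dx_{(b)} ∧ dx_{(c)} with (a < b < c) sorted:
  d(-2*y^2 - z) includes (∂/∂z)(-2*y^2 - z) dz = (-1) dz, which multiplied by dx ∧ dy gives (-1) dx ∧ dy ∧ dz
  d(-x^2 - 2*y^2) includes (∂/∂x)(-x^2 - 2*y^2) dx = (-2*x) dx, which multiplied by dy ∧ dz gives (-2*x) dx ∧ dy ∧ dz
Collecting like 3-forms: d(omega) = (-2*x - 1) dx ∧ dy ∧ dz.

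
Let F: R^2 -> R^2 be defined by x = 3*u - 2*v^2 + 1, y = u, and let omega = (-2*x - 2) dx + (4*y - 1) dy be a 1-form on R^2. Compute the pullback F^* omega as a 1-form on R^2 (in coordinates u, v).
F^* omega = (-14*u + 12*v^2 - 13) du + (8*v*(3*u - 2*v^2 + 2)) dv

Using F^*(f dg) = (f ∘ F) d(g ∘ F), substitute each coordinate x_i by F_i(u, v) in f_i, and replace dx_i by d F_i = (∂F_i/∂u) du + (∂F_i/∂v) dv.
  For the x component: f_1(F) = -6*u + 4*v^2 - 4; d F_1 = (3) du + (-4*v) dv
  For the y component: f_2(F) = 4*u - 1; d F_2 = (1) du + (0) dv
Combining and collecting du, dv coefficients:
  coeff of du: -14*u + 12*v^2 - 13
  coeff of dv: 8*v*(3*u - 2*v^2 + 2)
F^* omega = (-14*u + 12*v^2 - 13) du + (8*v*(3*u - 2*v^2 + 2)) dv.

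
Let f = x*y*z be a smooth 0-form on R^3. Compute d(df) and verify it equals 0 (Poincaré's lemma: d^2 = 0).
d(df) = 0

Step 1: df = sum_i (∂f/∂x_i) dx_i = (y*z) dx + (x*z) dy + (x*y) dz.
Step 2: Apply d again. Using the 1-form formula, the coefficient of dx ∧ dy in d(df) is ∂^2 f/∂x ∂y - ∂^2 f/∂y ∂x = (z) - (z) = 0 (equality of mixed partials for smooth f).
Similarly for dx ∧ dz and dy ∧ dz — all coefficients vanish. So d(df) = 0.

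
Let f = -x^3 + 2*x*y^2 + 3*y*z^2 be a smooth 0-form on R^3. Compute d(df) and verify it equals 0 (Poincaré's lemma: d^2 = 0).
d(df) = 0

Step 1: df = sum_i (∂f/∂x_i) dx_i = (-3*x^2 + 2*y^2) dx + (4*x*y + 3*z^2) dy + (6*y*z) dz.
Step 2: Apply d again. Using the 1-form formula, the coefficient of dx ∧ dy in d(df) is ∂^2 f/∂x ∂y - ∂^2 f/∂y ∂x = (4*y) - (4*y) = 0 (equality of mixed partials for smooth f).
Similarly for dx ∧ dz and dy ∧ dz — all coefficients vanish. So d(df) = 0.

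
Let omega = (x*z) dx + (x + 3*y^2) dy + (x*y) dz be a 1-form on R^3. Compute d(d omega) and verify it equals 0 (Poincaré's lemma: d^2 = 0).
d(d omega) = 0

Step 1: d omega = sum_{i<j} (∂f_j/∂x_i - ∂f_i/∂x_j) dx_i ∧ dx_j:
  coeff of dx ∧ dy: 1
  coeff of dx ∧ dz: -x + y
  coeff of dy ∧ dz: x
Step 2: Apply d again to each 2-form coefficient. The only possible 3-form in R^3 is dx ∧ dy ∧ dz, with coefficient
  ∂(coeff of dy∧dz)/∂x - ∂(coeff of dx∧dz)/∂y + ∂(coeff of dx∧dy)/∂z
  = ∂/∂x (x) - ∂/∂y (-x + y) + ∂/∂z (1).
Each of these terms simplifies to sums of mixed partials that cancel in pairs. The result is 0 (by equality of mixed partials for smooth functions — Schwarz / Clairaut).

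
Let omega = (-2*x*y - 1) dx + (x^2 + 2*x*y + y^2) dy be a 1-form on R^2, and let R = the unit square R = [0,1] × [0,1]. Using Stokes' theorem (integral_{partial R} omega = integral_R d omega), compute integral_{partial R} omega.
integral_(partial R) omega = 3

Stokes: integral_partial_R omega = integral_R d omega with d omega = (∂Q/∂x - ∂P/∂y) dx ∧ dy.
  ∂Q/∂x = 2*x + 2*y
  ∂P/∂y = -2*x
  integrand = ∂Q/∂x - ∂P/∂y = 4*x + 2*y.
Integrating over R: integral_0^1 integral_0^1 (4*x + 2*y) dx dy = 3.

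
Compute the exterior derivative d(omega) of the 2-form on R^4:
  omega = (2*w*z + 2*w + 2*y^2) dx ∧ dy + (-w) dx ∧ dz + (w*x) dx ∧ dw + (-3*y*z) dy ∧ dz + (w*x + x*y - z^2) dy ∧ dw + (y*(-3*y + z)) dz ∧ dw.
d(omega) = (2*w) dx ∧ dy ∧ dz + (w + y + 2*z + 2) dx ∧ dy ∧ dw + (-1) dx ∧ dz ∧ dw + (-6*y + 3*z) dy ∧ dz ∧ dw

For a 2-form omega = sum_{i<j} g_{ij} dx_i ∧ dx_j, the exterior derivative is
  d(omega) = sum_{i<j} d(g_{ij}) ∧ dx_i ∧ dx_j = sum_{i<j, k} (∂g_{ij}/∂x_k) dx_k ∧ dx_i ∧ dx_j.
Expand each term, using dx_k ∧ dx_i ∧ dx_j = sgn(permutation) dx_{(a)} ∧ dx_{(b)} ∧ dx_{(c)} with (a < b < c) sorted:
  d(2*w*z + 2*w + 2*y^2) includes (∂/∂z)(2*w*z + 2*w + 2*y^2) dz = (2*w) dz, which multiplied by dx ∧ dy gives (2*w) dx ∧ dy ∧ dz
  d(2*w*z + 2*w + 2*y^2) includes (∂/∂w)(2*w*z + 2*w + 2*y^2) dw = (2*z + 2) dw, which multiplied by dx ∧ dy gives (2*z + 2) dx ∧ dy ∧ dw
  d(-w) includes (∂/∂w)(-w) dw = (-1) dw, which multiplied by dx ∧ dz gives (-1) dx ∧ dz ∧ dw
  d(w*x + x*y - z^2) includes (∂/∂x)(w*x + x*y - z^2) dx = (w + y) dx, which multiplied by dy ∧ dw gives (w + y) dx ∧ dy ∧ dw
  d(w*x + x*y - z^2) includes (∂/∂z)(w*x + x*y - z^2) dz = (-2*z) dz, which multiplied by dy ∧ dw gives (2*z) dy ∧ dz ∧ dw
  d(y*(-3*y + z)) includes (∂/∂y)(y*(-3*y + z)) dy = (-6*y + z) dy, which multiplied by dz ∧ dw gives (-6*y + z) dy ∧ dz ∧ dw
Collecting like 3-forms: d(omega) = (2*w) dx ∧ dy ∧ dz + (w + y + 2*z + 2) dx ∧ dy ∧ dw + (-1) dx ∧ dz ∧ dw + (-6*y + 3*z) dy ∧ dz ∧ dw.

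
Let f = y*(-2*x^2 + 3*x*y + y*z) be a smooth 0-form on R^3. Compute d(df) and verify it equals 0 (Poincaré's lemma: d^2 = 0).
d(df) = 0

Step 1: df = sum_i (∂f/∂x_i) dx_i = (y*(-4*x + 3*y)) dx + (-2*x^2 + 6*x*y + 2*y*z) dy + (y^2) dz.
Step 2: Apply d again. Using the 1-form formula, the coefficient of dx ∧ dy in d(df) is ∂^2 f/∂x ∂y - ∂^2 f/∂y ∂x = (-4*x + 6*y) - (-4*x + 6*y) = 0 (equality of mixed partials for smooth f).
Similarly for dx ∧ dz and dy ∧ dz — all coefficients vanish. So d(df) = 0.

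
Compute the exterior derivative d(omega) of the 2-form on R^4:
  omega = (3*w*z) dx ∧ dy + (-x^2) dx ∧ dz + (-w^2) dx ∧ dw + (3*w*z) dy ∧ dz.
d(omega) = (3*w) dx ∧ dy ∧ dz + (3*z) dx ∧ dy ∧ dw + (3*z) dy ∧ dz ∧ dw

For a 2-form omega = sum_{i<j} g_{ij} dx_i ∧ dx_j, the exterior derivative is
  d(omega) = sum_{i<j} d(g_{ij}) ∧ dx_i ∧ dx_j = sum_{i<j, k} (∂g_{ij}/∂x_k) dx_k ∧ dx_i ∧ dx_j.
Expand each term, using dx_k ∧ dx_i ∧ dx_j = sgn(permutation) dx_{(a)} ∧ dx_{(b)} ∧ dx_{(c)} with (a < b < c) sorted:
  d(3*w*z) includes (∂/∂z)(3*w*z) dz = (3*w) dz, which multiplied by dx ∧ dy gives (3*w) dx ∧ dy ∧ dz
  d(3*w*z) includes (∂/∂w)(3*w*z) dw = (3*z) dw, which multiplied by dx ∧ dy gives (3*z) dx ∧ dy ∧ dw
  d(3*w*z) includes (∂/∂w)(3*w*z) dw = (3*z) dw, which multiplied by dy ∧ dz gives (3*z) dy ∧ dz ∧ dw
Collecting like 3-forms: d(omega) = (3*w) dx ∧ dy ∧ dz + (3*z) dx ∧ dy ∧ dw + (3*z) dy ∧ dz ∧ dw.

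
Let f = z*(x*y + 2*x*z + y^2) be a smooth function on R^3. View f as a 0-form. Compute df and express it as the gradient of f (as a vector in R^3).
df = (z*(y + 2*z)) dx + (z*(x + 2*y)) dy + (x*y + 4*x*z + y^2) dz; grad f = (z*(y + 2*z), z*(x + 2*y), x*y + 4*x*z + y^2)

For a 0-form f, d f = (∂f/∂x) dx + (∂f/∂y) dy + (∂f/∂z) dz. The components of the vector representation are exactly the entries of grad f in Cartesian coordinates:
  ∂f/∂x = z*(y + 2*z)
  ∂f/∂y = z*(x + 2*y)
  ∂f/∂z = x*y + 4*x*z + y^2.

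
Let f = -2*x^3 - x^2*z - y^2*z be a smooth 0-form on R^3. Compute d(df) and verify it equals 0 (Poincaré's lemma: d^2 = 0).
d(df) = 0

Step 1: df = sum_i (∂f/∂x_i) dx_i = (2*x*(-3*x - z)) dx + (-2*y*z) dy + (-x^2 - y^2) dz.
Step 2: Apply d again. Using the 1-form formula, the coefficient of dx ∧ dy in d(df) is ∂^2 f/∂x ∂y - ∂^2 f/∂y ∂x = (0) - (0) = 0 (equality of mixed partials for smooth f).
Similarly for dx ∧ dz and dy ∧ dz — all coefficients vanish. So d(df) = 0.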